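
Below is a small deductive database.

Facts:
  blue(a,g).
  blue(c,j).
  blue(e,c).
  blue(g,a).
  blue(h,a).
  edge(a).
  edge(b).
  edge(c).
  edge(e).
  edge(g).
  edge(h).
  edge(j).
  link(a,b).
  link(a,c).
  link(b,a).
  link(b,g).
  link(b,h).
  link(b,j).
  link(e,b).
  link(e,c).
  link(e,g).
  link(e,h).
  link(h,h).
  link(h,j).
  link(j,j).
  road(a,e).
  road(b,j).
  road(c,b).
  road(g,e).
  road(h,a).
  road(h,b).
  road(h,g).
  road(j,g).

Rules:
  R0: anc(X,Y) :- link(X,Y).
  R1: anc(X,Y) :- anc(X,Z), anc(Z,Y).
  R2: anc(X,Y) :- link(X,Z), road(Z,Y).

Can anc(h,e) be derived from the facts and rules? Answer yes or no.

round 1: derive anc(a,b) via R0 from link(a,b)
round 1: derive anc(a,c) via R0 from link(a,c)
round 1: derive anc(b,a) via R0 from link(b,a)
round 1: derive anc(b,g) via R0 from link(b,g)
round 1: derive anc(b,h) via R0 from link(b,h)
round 1: derive anc(b,j) via R0 from link(b,j)
round 1: derive anc(e,b) via R0 from link(e,b)
round 1: derive anc(e,c) via R0 from link(e,c)
round 1: derive anc(e,g) via R0 from link(e,g)
round 1: derive anc(e,h) via R0 from link(e,h)
round 1: derive anc(h,h) via R0 from link(h,h)
round 1: derive anc(h,j) via R0 from link(h,j)
round 1: derive anc(j,j) via R0 from link(j,j)
round 1: derive anc(a,j) via R2 from link(a,b), road(b,j)
round 1: derive anc(b,b) via R2 from link(b,h), road(h,b)
round 1: derive anc(b,e) via R2 from link(b,a), road(a,e)
round 1: derive anc(e,a) via R2 from link(e,h), road(h,a)
round 1: derive anc(e,e) via R2 from link(e,g), road(g,e)
round 1: derive anc(e,j) via R2 from link(e,b), road(b,j)
round 1: derive anc(h,a) via R2 from link(h,h), road(h,a)
round 1: derive anc(h,b) via R2 from link(h,h), road(h,b)
round 1: derive anc(h,g) via R2 from link(h,h), road(h,g)
round 1: derive anc(j,g) via R2 from link(j,j), road(j,g)
round 2: derive anc(a,a) via R1 from anc(a,b), anc(b,a)
round 2: derive anc(a,e) via R1 from anc(a,b), anc(b,e)
round 2: derive anc(a,g) via R1 from anc(a,b), anc(b,g)
round 2: derive anc(a,h) via R1 from anc(a,b), anc(b,h)
round 2: derive anc(b,c) via R1 from anc(b,a), anc(a,c)
round 2: derive anc(h,c) via R1 from anc(h,a), anc(a,c)
round 2: derive anc(h,e) via R1 from anc(h,b), anc(b,e)

yes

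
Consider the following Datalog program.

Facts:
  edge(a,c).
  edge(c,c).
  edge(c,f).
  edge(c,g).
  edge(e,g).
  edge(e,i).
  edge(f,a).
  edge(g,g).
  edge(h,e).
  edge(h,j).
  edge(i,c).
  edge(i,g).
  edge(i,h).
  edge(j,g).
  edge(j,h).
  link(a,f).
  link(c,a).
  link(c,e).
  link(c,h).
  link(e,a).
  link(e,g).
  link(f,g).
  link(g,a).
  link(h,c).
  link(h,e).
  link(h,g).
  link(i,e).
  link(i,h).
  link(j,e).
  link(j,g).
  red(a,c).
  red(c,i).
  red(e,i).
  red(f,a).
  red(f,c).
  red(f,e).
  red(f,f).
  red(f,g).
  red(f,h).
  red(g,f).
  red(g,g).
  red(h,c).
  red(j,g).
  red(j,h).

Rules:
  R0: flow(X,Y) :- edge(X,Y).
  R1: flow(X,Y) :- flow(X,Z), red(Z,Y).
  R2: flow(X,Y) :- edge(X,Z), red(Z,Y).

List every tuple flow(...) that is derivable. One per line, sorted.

flow(a,c)
flow(a,i)
flow(c,a)
flow(c,c)
flow(c,e)
flow(c,f)
flow(c,g)
flow(c,h)
flow(c,i)
flow(e,a)
flow(e,c)
flow(e,e)
flow(e,f)
flow(e,g)
flow(e,h)
flow(e,i)
flow(f,a)
flow(f,c)
flow(f,i)
flow(g,a)
flow(g,c)
flow(g,e)
flow(g,f)
flow(g,g)
flow(g,h)
flow(g,i)
flow(h,a)
flow(h,c)
flow(h,e)
flow(h,f)
flow(h,g)
flow(h,h)
flow(h,i)
flow(h,j)
flow(i,a)
flow(i,c)
flow(i,e)
flow(i,f)
flow(i,g)
flow(i,h)
flow(i,i)
flow(j,a)
flow(j,c)
flow(j,e)
flow(j,f)
flow(j,g)
flow(j,h)
flow(j,i)

round 1: derive flow(a,c) via R0 from edge(a,c)
round 1: derive flow(c,c) via R0 from edge(c,c)
round 1: derive flow(c,f) via R0 from edge(c,f)
round 1: derive flow(c,g) via R0 from edge(c,g)
round 1: derive flow(e,g) via R0 from edge(e,g)
round 1: derive flow(e,i) via R0 from edge(e,i)
round 1: derive flow(f,a) via R0 from edge(f,a)
round 1: derive flow(g,g) via R0 from edge(g,g)
round 1: derive flow(h,e) via R0 from edge(h,e)
round 1: derive flow(h,j) via R0 from edge(h,j)
round 1: derive flow(i,c) via R0 from edge(i,c)
round 1: derive flow(i,g) via R0 from edge(i,g)
round 1: derive flow(i,h) via R0 from edge(i,h)
round 1: derive flow(j,g) via R0 from edge(j,g)
round 1: derive flow(j,h) via R0 from edge(j,h)
round 1: derive flow(a,i) via R2 from edge(a,c), red(c,i)
round 1: derive flow(c,a) via R2 from edge(c,f), red(f,a)
round 1: derive flow(c,e) via R2 from edge(c,f), red(f,e)
round 1: derive flow(c,h) via R2 from edge(c,f), red(f,h)
round 1: derive flow(c,i) via R2 from edge(c,c), red(c,i)
round 1: derive flow(e,f) via R2 from edge(e,g), red(g,f)
round 1: derive flow(f,c) via R2 from edge(f,a), red(a,c)
round 1: derive flow(g,f) via R2 from edge(g,g), red(g,f)
round 1: derive flow(h,g) via R2 from edge(h,j), red(j,g)
round 1: derive flow(h,h) via R2 from edge(h,j), red(j,h)
round 1: derive flow(h,i) via R2 from edge(h,e), red(e,i)
round 1: derive flow(i,f) via R2 from edge(i,g), red(g,f)
round 1: derive flow(i,i) via R2 from edge(i,c), red(c,i)
round 1: derive flow(j,c) via R2 from edge(j,h), red(h,c)
round 1: derive flow(j,f) via R2 from edge(j,g), red(g,f)
round 2: derive flow(e,a) via R1 from flow(e,f), red(f,a)
round 2: derive flow(e,c) via R1 from flow(e,f), red(f,c)
round 2: derive flow(e,e) via R1 from flow(e,f), red(f,e)
round 2: derive flow(e,h) via R1 from flow(e,f), red(f,h)
round 2: derive flow(f,i) via R1 from flow(f,c), red(c,i)
round 2: derive flow(g,a) via R1 from flow(g,f), red(f,a)
round 2: derive flow(g,c) via R1 from flow(g,f), red(f,c)
round 2: derive flow(g,e) via R1 from flow(g,f), red(f,e)
round 2: derive flow(g,h) via R1 from flow(g,f), red(f,h)
round 2: derive flow(h,c) via R1 from flow(h,h), red(h,c)
round 2: derive flow(h,f) via R1 from flow(h,g), red(g,f)
round 2: derive flow(i,a) via R1 from flow(i,f), red(f,a)
round 2: derive flow(i,e) via R1 from flow(i,f), red(f,e)
round 2: derive flow(j,a) via R1 from flow(j,f), red(f,a)
round 2: derive flow(j,e) via R1 from flow(j,f), red(f,e)
round 2: derive flow(j,i) via R1 from flow(j,c), red(c,i)
round 3: derive flow(g,i) via R1 from flow(g,c), red(c,i)
round 3: derive flow(h,a) via R1 from flow(h,f), red(f,a)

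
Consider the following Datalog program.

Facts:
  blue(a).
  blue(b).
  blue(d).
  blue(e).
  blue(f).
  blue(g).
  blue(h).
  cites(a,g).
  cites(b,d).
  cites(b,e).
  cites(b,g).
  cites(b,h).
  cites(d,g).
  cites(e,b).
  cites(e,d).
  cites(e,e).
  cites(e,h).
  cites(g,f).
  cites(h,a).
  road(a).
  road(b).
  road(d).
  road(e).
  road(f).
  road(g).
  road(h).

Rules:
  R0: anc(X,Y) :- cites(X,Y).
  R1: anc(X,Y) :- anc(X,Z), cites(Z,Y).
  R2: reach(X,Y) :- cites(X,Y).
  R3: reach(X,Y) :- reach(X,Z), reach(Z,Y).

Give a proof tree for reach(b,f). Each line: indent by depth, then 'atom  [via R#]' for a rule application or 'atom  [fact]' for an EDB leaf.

round 1: derive reach(a,g) via R2 from cites(a,g)
round 1: derive reach(b,d) via R2 from cites(b,d)
round 1: derive reach(b,e) via R2 from cites(b,e)
round 1: derive reach(b,g) via R2 from cites(b,g)
round 1: derive reach(b,h) via R2 from cites(b,h)
round 1: derive reach(d,g) via R2 from cites(d,g)
round 1: derive reach(e,b) via R2 from cites(e,b)
round 1: derive reach(e,d) via R2 from cites(e,d)
round 1: derive reach(e,e) via R2 from cites(e,e)
round 1: derive reach(e,h) via R2 from cites(e,h)
round 1: derive reach(g,f) via R2 from cites(g,f)
round 1: derive reach(h,a) via R2 from cites(h,a)
round 2: derive reach(a,f) via R3 from reach(a,g), reach(g,f)
round 2: derive reach(b,a) via R3 from reach(b,h), reach(h,a)
round 2: derive reach(b,b) via R3 from reach(b,e), reach(e,b)
round 2: derive reach(b,f) via R3 from reach(b,g), reach(g,f)
round 2: derive reach(d,f) via R3 from reach(d,g), reach(g,f)
round 2: derive reach(e,a) via R3 from reach(e,h), reach(h,a)
round 2: derive reach(e,g) via R3 from reach(e,b), reach(b,g)
round 2: derive reach(h,g) via R3 from reach(h,a), reach(a,g)
round 3: derive reach(e,f) via R3 from reach(e,a), reach(a,f)
round 3: derive reach(h,f) via R3 from reach(h,a), reach(a,f)

reach(b,f)  [via R3]
  reach(b,g)  [via R2]
    cites(b,g)  [fact]
  reach(g,f)  [via R2]
    cites(g,f)  [fact]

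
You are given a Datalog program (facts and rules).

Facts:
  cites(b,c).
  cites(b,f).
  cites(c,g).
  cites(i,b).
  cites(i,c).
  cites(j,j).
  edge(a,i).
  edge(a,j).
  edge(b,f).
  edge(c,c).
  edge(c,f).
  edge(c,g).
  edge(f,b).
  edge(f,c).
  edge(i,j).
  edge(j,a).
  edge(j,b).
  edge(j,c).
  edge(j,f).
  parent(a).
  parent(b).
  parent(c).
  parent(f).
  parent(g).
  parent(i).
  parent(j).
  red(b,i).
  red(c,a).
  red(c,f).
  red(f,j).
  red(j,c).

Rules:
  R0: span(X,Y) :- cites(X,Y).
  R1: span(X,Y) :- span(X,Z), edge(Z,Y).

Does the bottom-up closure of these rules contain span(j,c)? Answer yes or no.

round 1: derive span(b,c) via R0 from cites(b,c)
round 1: derive span(b,f) via R0 from cites(b,f)
round 1: derive span(c,g) via R0 from cites(c,g)
round 1: derive span(i,b) via R0 from cites(i,b)
round 1: derive span(i,c) via R0 from cites(i,c)
round 1: derive span(j,j) via R0 from cites(j,j)
round 2: derive span(b,b) via R1 from span(b,f), edge(f,b)
round 2: derive span(b,g) via R1 from span(b,c), edge(c,g)
round 2: derive span(i,f) via R1 from span(i,b), edge(b,f)
round 2: derive span(i,g) via R1 from span(i,c), edge(c,g)
round 2: derive span(j,a) via R1 from span(j,j), edge(j,a)
round 2: derive span(j,b) via R1 from span(j,j), edge(j,b)
round 2: derive span(j,c) via R1 from span(j,j), edge(j,c)
round 2: derive span(j,f) via R1 from span(j,j), edge(j,f)
round 3: derive span(j,g) via R1 from span(j,c), edge(c,g)
round 3: derive span(j,i) via R1 from span(j,a), edge(a,i)

yes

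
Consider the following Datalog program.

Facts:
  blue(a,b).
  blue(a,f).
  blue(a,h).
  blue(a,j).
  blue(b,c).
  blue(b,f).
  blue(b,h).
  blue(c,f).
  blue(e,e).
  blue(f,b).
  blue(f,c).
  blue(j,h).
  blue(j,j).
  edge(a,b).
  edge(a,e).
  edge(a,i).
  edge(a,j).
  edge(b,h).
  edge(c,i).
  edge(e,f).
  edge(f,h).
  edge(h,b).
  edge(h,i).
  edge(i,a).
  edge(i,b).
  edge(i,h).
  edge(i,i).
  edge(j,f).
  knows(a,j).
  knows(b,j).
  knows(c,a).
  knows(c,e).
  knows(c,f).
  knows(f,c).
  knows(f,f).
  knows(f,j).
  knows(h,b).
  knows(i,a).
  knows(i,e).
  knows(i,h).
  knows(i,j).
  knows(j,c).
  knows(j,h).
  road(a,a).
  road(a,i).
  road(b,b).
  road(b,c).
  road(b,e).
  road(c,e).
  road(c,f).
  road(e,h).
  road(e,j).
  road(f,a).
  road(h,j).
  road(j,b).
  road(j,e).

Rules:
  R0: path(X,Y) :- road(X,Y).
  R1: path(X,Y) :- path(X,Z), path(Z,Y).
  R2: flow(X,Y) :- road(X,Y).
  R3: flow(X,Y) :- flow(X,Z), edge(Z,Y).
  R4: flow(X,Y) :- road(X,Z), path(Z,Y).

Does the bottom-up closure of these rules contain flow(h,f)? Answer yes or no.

round 1: derive path(a,a) via R0 from road(a,a)
round 1: derive path(a,i) via R0 from road(a,i)
round 1: derive path(b,b) via R0 from road(b,b)
round 1: derive path(b,c) via R0 from road(b,c)
round 1: derive path(b,e) via R0 from road(b,e)
round 1: derive path(c,e) via R0 from road(c,e)
round 1: derive path(c,f) via R0 from road(c,f)
round 1: derive path(e,h) via R0 from road(e,h)
round 1: derive path(e,j) via R0 from road(e,j)
round 1: derive path(f,a) via R0 from road(f,a)
round 1: derive path(h,j) via R0 from road(h,j)
round 1: derive path(j,b) via R0 from road(j,b)
round 1: derive path(j,e) via R0 from road(j,e)
round 1: derive flow(a,a) via R2 from road(a,a)
round 1: derive flow(a,i) via R2 from road(a,i)
round 1: derive flow(b,b) via R2 from road(b,b)
round 1: derive flow(b,c) via R2 from road(b,c)
round 1: derive flow(b,e) via R2 from road(b,e)
round 1: derive flow(c,e) via R2 from road(c,e)
round 1: derive flow(c,f) via R2 from road(c,f)
round 1: derive flow(e,h) via R2 from road(e,h)
round 1: derive flow(e,j) via R2 from road(e,j)
round 1: derive flow(f,a) via R2 from road(f,a)
round 1: derive flow(h,j) via R2 from road(h,j)
round 1: derive flow(j,b) via R2 from road(j,b)
round 1: derive flow(j,e) via R2 from road(j,e)
round 2: derive path(b,f) via R1 from path(b,c), path(c,f)
round 2: derive path(b,h) via R1 from path(b,e), path(e,h)
round 2: derive path(b,j) via R1 from path(b,e), path(e,j)
round 2: derive path(c,a) via R1 from path(c,f), path(f,a)
round 2: derive path(c,h) via R1 from path(c,e), path(e,h)
round 2: derive path(c,j) via R1 from path(c,e), path(e,j)
round 2: derive path(e,b) via R1 from path(e,j), path(j,b)
round 2: derive path(e,e) via R1 from path(e,j), path(j,e)
round 2: derive path(f,i) via R1 from path(f,a), path(a,i)
round 2: derive path(h,b) via R1 from path(h,j), path(j,b)
round 2: derive path(h,e) via R1 from path(h,j), path(j,e)
round 2: derive path(j,c) via R1 from path(j,b), path(b,c)
round 2: derive path(j,h) via R1 from path(j,e), path(e,h)
round 2: derive path(j,j) via R1 from path(j,e), path(e,j)
round 2: derive flow(a,b) via R3 from flow(a,a), edge(a,b)
round 2: derive flow(a,e) via R3 from flow(a,a), edge(a,e)
round 2: derive flow(a,h) via R3 from flow(a,i), edge(i,h)
round 2: derive flow(a,j) via R3 from flow(a,a), edge(a,j)
round 2: derive flow(b,f) via R3 from flow(b,e), edge(e,f)
round 2: derive flow(b,h) via R3 from flow(b,b), edge(b,h)
round 2: derive flow(b,i) via R3 from flow(b,c), edge(c,i)
round 2: derive flow(c,h) via R3 from flow(c,f), edge(f,h)
round 2: derive flow(e,b) via R3 from flow(e,h), edge(h,b)
round 2: derive flow(e,f) via R3 from flow(e,j), edge(j,f)
round 2: derive flow(e,i) via R3 from flow(e,h), edge(h,i)
round 2: derive flow(f,b) via R3 from flow(f,a), edge(a,b)
round 2: derive flow(f,e) via R3 from flow(f,a), edge(a,e)
round 2: derive flow(f,i) via R3 from flow(f,a), edge(a,i)
round 2: derive flow(f,j) via R3 from flow(f,a), edge(a,j)
round 2: derive flow(h,f) via R3 from flow(h,j), edge(j,f)
round 2: derive flow(j,f) via R3 from flow(j,e), edge(e,f)
round 2: derive flow(j,h) via R3 from flow(j,b), edge(b,h)
round 2: derive flow(b,j) via R4 from road(b,e), path(e,j)
round 2: derive flow(c,a) via R4 from road(c,f), path(f,a)
round 2: derive flow(c,j) via R4 from road(c,e), path(e,j)
round 2: derive flow(e,e) via R4 from road(e,j), path(j,e)
round 2: derive flow(h,b) via R4 from road(h,j), path(j,b)
round 2: derive flow(h,e) via R4 from road(h,j), path(j,e)
round 2: derive flow(j,c) via R4 from road(j,b), path(b,c)
round 2: derive flow(j,j) via R4 from road(j,e), path(e,j)
round 3: derive path(b,a) via R1 from path(b,c), path(c,a)
round 3: derive path(b,i) via R1 from path(b,f), path(f,i)
round 3: derive path(c,b) via R1 from path(c,e), path(e,b)
round 3: derive path(c,c) via R1 from path(c,j), path(j,c)
round 3: derive path(c,i) via R1 from path(c,a), path(a,i)
round 3: derive path(e,c) via R1 from path(e,b), path(b,c)
round 3: derive path(e,f) via R1 from path(e,b), path(b,f)
round 3: derive path(h,c) via R1 from path(h,b), path(b,c)
round 3: derive path(h,f) via R1 from path(h,b), path(b,f)
round 3: derive path(h,h) via R1 from path(h,b), path(b,h)
round 3: derive path(j,a) via R1 from path(j,c), path(c,a)
round 3: derive path(j,f) via R1 from path(j,b), path(b,f)
round 3: derive flow(a,f) via R3 from flow(a,e), edge(e,f)
round 3: derive flow(b,a) via R3 from flow(b,i), edge(i,a)
round 3: derive flow(c,b) via R3 from flow(c,a), edge(a,b)
round 3: derive flow(c,i) via R3 from flow(c,a), edge(a,i)
round 3: derive flow(e,a) via R3 from flow(e,i), edge(i,a)
round 3: derive flow(f,f) via R3 from flow(f,e), edge(e,f)
round 3: derive flow(f,h) via R3 from flow(f,b), edge(b,h)
round 3: derive flow(h,h) via R3 from flow(h,b), edge(b,h)
round 3: derive flow(j,i) via R3 from flow(j,c), edge(c,i)
round 3: derive flow(e,c) via R4 from road(e,j), path(j,c)
round 3: derive flow(h,c) via R4 from road(h,j), path(j,c)
round 4: derive path(e,a) via R1 from path(e,b), path(b,a)
round 4: derive path(e,i) via R1 from path(e,b), path(b,i)
round 4: derive path(h,a) via R1 from path(h,b), path(b,a)
round 4: derive path(h,i) via R1 from path(h,b), path(b,i)
round 4: derive path(j,i) via R1 from path(j,a), path(a,i)
round 4: derive flow(h,i) via R3 from flow(h,c), edge(c,i)
round 4: derive flow(j,a) via R3 from flow(j,i), edge(i,a)
round 4: derive flow(c,c) via R4 from road(c,e), path(e,c)
round 4: derive flow(h,a) via R4 from road(h,j), path(j,a)

yes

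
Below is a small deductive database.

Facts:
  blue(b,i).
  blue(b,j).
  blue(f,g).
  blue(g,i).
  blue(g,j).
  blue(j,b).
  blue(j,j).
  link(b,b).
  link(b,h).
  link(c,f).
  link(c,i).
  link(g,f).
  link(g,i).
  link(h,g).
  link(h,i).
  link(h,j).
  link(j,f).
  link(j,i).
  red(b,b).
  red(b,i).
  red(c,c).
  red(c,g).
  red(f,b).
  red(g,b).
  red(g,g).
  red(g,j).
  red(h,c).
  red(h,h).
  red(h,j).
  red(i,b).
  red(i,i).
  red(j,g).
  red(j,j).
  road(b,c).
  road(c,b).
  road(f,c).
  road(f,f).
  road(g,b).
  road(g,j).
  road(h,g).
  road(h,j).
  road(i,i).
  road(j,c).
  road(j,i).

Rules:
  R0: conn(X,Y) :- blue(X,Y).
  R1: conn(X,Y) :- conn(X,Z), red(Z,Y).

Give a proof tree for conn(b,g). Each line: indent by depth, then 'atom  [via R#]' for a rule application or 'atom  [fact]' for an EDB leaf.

conn(b,g)  [via R1]
  conn(b,j)  [via R0]
    blue(b,j)  [fact]
  red(j,g)  [fact]

round 1: derive conn(b,i) via R0 from blue(b,i)
round 1: derive conn(b,j) via R0 from blue(b,j)
round 1: derive conn(f,g) via R0 from blue(f,g)
round 1: derive conn(g,i) via R0 from blue(g,i)
round 1: derive conn(g,j) via R0 from blue(g,j)
round 1: derive conn(j,b) via R0 from blue(j,b)
round 1: derive conn(j,j) via R0 from blue(j,j)
round 2: derive conn(b,b) via R1 from conn(b,i), red(i,b)
round 2: derive conn(b,g) via R1 from conn(b,j), red(j,g)
round 2: derive conn(f,b) via R1 from conn(f,g), red(g,b)
round 2: derive conn(f,j) via R1 from conn(f,g), red(g,j)
round 2: derive conn(g,b) via R1 from conn(g,i), red(i,b)
round 2: derive conn(g,g) via R1 from conn(g,j), red(j,g)
round 2: derive conn(j,g) via R1 from conn(j,j), red(j,g)
round 2: derive conn(j,i) via R1 from conn(j,b), red(b,i)
round 3: derive conn(f,i) via R1 from conn(f,b), red(b,i)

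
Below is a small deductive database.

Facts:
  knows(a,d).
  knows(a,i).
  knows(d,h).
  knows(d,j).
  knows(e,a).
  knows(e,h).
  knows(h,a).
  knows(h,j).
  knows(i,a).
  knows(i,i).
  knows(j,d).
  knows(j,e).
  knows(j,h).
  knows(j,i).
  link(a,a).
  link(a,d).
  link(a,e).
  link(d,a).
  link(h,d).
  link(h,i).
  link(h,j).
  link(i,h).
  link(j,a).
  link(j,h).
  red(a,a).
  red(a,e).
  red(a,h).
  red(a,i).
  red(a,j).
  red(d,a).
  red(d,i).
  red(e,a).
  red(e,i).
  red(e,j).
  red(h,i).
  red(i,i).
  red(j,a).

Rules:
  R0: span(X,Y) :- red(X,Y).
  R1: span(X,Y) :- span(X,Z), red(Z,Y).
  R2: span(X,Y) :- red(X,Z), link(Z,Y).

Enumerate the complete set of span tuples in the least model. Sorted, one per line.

span(a,a)
span(a,d)
span(a,e)
span(a,h)
span(a,i)
span(a,j)
span(d,a)
span(d,d)
span(d,e)
span(d,h)
span(d,i)
span(d,j)
span(e,a)
span(e,d)
span(e,e)
span(e,h)
span(e,i)
span(e,j)
span(h,h)
span(h,i)
span(i,h)
span(i,i)
span(j,a)
span(j,d)
span(j,e)
span(j,h)
span(j,i)
span(j,j)

round 1: derive span(a,a) via R0 from red(a,a)
round 1: derive span(a,e) via R0 from red(a,e)
round 1: derive span(a,h) via R0 from red(a,h)
round 1: derive span(a,i) via R0 from red(a,i)
round 1: derive span(a,j) via R0 from red(a,j)
round 1: derive span(d,a) via R0 from red(d,a)
round 1: derive span(d,i) via R0 from red(d,i)
round 1: derive span(e,a) via R0 from red(e,a)
round 1: derive span(e,i) via R0 from red(e,i)
round 1: derive span(e,j) via R0 from red(e,j)
round 1: derive span(h,i) via R0 from red(h,i)
round 1: derive span(i,i) via R0 from red(i,i)
round 1: derive span(j,a) via R0 from red(j,a)
round 1: derive span(a,d) via R2 from red(a,a), link(a,d)
round 1: derive span(d,d) via R2 from red(d,a), link(a,d)
round 1: derive span(d,e) via R2 from red(d,a), link(a,e)
round 1: derive span(d,h) via R2 from red(d,i), link(i,h)
round 1: derive span(e,d) via R2 from red(e,a), link(a,d)
round 1: derive span(e,e) via R2 from red(e,a), link(a,e)
round 1: derive span(e,h) via R2 from red(e,i), link(i,h)
round 1: derive span(h,h) via R2 from red(h,i), link(i,h)
round 1: derive span(i,h) via R2 from red(i,i), link(i,h)
round 1: derive span(j,d) via R2 from red(j,a), link(a,d)
round 1: derive span(j,e) via R2 from red(j,a), link(a,e)
round 2: derive span(d,j) via R1 from span(d,a), red(a,j)
round 2: derive span(j,h) via R1 from span(j,a), red(a,h)
round 2: derive span(j,i) via R1 from span(j,a), red(a,i)
round 2: derive span(j,j) via R1 from span(j,a), red(a,j)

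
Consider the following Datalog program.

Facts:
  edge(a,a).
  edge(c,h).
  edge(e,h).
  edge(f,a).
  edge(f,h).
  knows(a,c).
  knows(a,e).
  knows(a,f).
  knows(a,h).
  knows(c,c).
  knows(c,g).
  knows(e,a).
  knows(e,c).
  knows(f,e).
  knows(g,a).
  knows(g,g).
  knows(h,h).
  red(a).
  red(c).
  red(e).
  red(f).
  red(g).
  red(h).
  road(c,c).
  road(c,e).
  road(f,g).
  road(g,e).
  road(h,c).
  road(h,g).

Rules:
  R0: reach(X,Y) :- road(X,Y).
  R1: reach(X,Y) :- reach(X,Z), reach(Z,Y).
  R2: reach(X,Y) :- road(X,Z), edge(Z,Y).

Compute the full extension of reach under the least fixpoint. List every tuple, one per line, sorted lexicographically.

reach(c,c)
reach(c,e)
reach(c,g)
reach(c,h)
reach(f,c)
reach(f,e)
reach(f,g)
reach(f,h)
reach(g,c)
reach(g,e)
reach(g,g)
reach(g,h)
reach(h,c)
reach(h,e)
reach(h,g)
reach(h,h)

round 1: derive reach(c,c) via R0 from road(c,c)
round 1: derive reach(c,e) via R0 from road(c,e)
round 1: derive reach(f,g) via R0 from road(f,g)
round 1: derive reach(g,e) via R0 from road(g,e)
round 1: derive reach(h,c) via R0 from road(h,c)
round 1: derive reach(h,g) via R0 from road(h,g)
round 1: derive reach(c,h) via R2 from road(c,c), edge(c,h)
round 1: derive reach(g,h) via R2 from road(g,e), edge(e,h)
round 1: derive reach(h,h) via R2 from road(h,c), edge(c,h)
round 2: derive reach(c,g) via R1 from reach(c,h), reach(h,g)
round 2: derive reach(f,e) via R1 from reach(f,g), reach(g,e)
round 2: derive reach(f,h) via R1 from reach(f,g), reach(g,h)
round 2: derive reach(g,c) via R1 from reach(g,h), reach(h,c)
round 2: derive reach(g,g) via R1 from reach(g,h), reach(h,g)
round 2: derive reach(h,e) via R1 from reach(h,c), reach(c,e)
round 3: derive reach(f,c) via R1 from reach(f,g), reach(g,c)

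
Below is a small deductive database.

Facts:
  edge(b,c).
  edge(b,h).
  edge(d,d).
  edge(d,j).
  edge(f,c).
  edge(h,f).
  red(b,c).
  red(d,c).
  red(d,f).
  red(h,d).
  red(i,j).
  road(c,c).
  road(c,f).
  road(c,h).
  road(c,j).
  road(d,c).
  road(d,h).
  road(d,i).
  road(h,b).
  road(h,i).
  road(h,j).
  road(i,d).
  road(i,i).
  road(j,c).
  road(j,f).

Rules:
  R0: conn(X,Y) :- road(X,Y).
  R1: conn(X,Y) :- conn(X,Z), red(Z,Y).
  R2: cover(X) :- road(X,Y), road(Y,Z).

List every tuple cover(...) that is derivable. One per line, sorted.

cover(c)
cover(d)
cover(h)
cover(i)
cover(j)

round 1: derive cover(c) via R2 from road(c,c), road(c,c)
round 1: derive cover(d) via R2 from road(d,c), road(c,c)
round 1: derive cover(h) via R2 from road(h,i), road(i,d)
round 1: derive cover(i) via R2 from road(i,d), road(d,c)
round 1: derive cover(j) via R2 from road(j,c), road(c,c)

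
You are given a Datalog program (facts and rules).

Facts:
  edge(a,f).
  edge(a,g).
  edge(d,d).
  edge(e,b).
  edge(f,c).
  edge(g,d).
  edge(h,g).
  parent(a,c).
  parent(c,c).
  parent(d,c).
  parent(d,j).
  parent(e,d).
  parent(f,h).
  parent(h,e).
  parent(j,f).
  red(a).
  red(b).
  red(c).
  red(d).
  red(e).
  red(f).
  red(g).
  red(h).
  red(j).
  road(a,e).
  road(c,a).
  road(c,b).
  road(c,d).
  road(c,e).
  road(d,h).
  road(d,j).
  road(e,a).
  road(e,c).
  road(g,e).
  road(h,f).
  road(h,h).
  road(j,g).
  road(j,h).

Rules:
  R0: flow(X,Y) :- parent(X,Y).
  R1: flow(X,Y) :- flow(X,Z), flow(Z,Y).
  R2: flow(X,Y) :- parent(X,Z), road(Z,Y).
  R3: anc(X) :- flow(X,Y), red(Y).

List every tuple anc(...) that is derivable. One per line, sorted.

round 1: derive flow(a,c) via R0 from parent(a,c)
round 1: derive flow(c,c) via R0 from parent(c,c)
round 1: derive flow(d,c) via R0 from parent(d,c)
round 1: derive flow(d,j) via R0 from parent(d,j)
round 1: derive flow(e,d) via R0 from parent(e,d)
round 1: derive flow(f,h) via R0 from parent(f,h)
round 1: derive flow(h,e) via R0 from parent(h,e)
round 1: derive flow(j,f) via R0 from parent(j,f)
round 1: derive flow(a,a) via R2 from parent(a,c), road(c,a)
round 1: derive flow(a,b) via R2 from parent(a,c), road(c,b)
round 1: derive flow(a,d) via R2 from parent(a,c), road(c,d)
round 1: derive flow(a,e) via R2 from parent(a,c), road(c,e)
round 1: derive flow(c,a) via R2 from parent(c,c), road(c,a)
round 1: derive flow(c,b) via R2 from parent(c,c), road(c,b)
round 1: derive flow(c,d) via R2 from parent(c,c), road(c,d)
round 1: derive flow(c,e) via R2 from parent(c,c), road(c,e)
round 1: derive flow(d,a) via R2 from parent(d,c), road(c,a)
round 1: derive flow(d,b) via R2 from parent(d,c), road(c,b)
round 1: derive flow(d,d) via R2 from parent(d,c), road(c,d)
round 1: derive flow(d,e) via R2 from parent(d,c), road(c,e)
round 1: derive flow(d,g) via R2 from parent(d,j), road(j,g)
round 1: derive flow(d,h) via R2 from parent(d,j), road(j,h)
round 1: derive flow(e,h) via R2 from parent(e,d), road(d,h)
round 1: derive flow(e,j) via R2 from parent(e,d), road(d,j)
round 1: derive flow(f,f) via R2 from parent(f,h), road(h,f)
round 1: derive flow(h,a) via R2 from parent(h,e), road(e,a)
round 1: derive flow(h,c) via R2 from parent(h,e), road(e,c)
round 2: derive flow(a,g) via R1 from flow(a,d), flow(d,g)
round 2: derive flow(a,h) via R1 from flow(a,d), flow(d,h)
round 2: derive flow(a,j) via R1 from flow(a,d), flow(d,j)
round 2: derive flow(c,g) via R1 from flow(c,d), flow(d,g)
round 2: derive flow(c,h) via R1 from flow(c,d), flow(d,h)
round 2: derive flow(c,j) via R1 from flow(c,d), flow(d,j)
round 2: derive flow(d,f) via R1 from flow(d,j), flow(j,f)
round 2: derive flow(e,a) via R1 from flow(e,d), flow(d,a)
round 2: derive flow(e,b) via R1 from flow(e,d), flow(d,b)
round 2: derive flow(e,c) via R1 from flow(e,d), flow(d,c)
round 2: derive flow(e,e) via R1 from flow(e,d), flow(d,e)
round 2: derive flow(e,f) via R1 from flow(e,j), flow(j,f)
round 2: derive flow(e,g) via R1 from flow(e,d), flow(d,g)
round 2: derive flow(f,a) via R1 from flow(f,h), flow(h,a)
round 2: derive flow(f,c) via R1 from flow(f,h), flow(h,c)
round 2: derive flow(f,e) via R1 from flow(f,h), flow(h,e)
round 2: derive flow(h,b) via R1 from flow(h,a), flow(a,b)
round 2: derive flow(h,d) via R1 from flow(h,a), flow(a,d)
round 2: derive flow(h,h) via R1 from flow(h,e), flow(e,h)
round 2: derive flow(h,j) via R1 from flow(h,e), flow(e,j)
round 2: derive flow(j,h) via R1 from flow(j,f), flow(f,h)
round 2: derive anc(a) via R3 from flow(a,a), red(a)
round 2: derive anc(c) via R3 from flow(c,a), red(a)
round 2: derive anc(d) via R3 from flow(d,a), red(a)
round 2: derive anc(e) via R3 from flow(e,d), red(d)
round 2: derive anc(f) via R3 from flow(f,f), red(f)
round 2: derive anc(h) via R3 from flow(h,a), red(a)
round 2: derive anc(j) via R3 from flow(j,f), red(f)
round 3: derive flow(a,f) via R1 from flow(a,d), flow(d,f)
round 3: derive flow(c,f) via R1 from flow(c,d), flow(d,f)
round 3: derive flow(f,b) via R1 from flow(f,a), flow(a,b)
round 3: derive flow(f,d) via R1 from flow(f,a), flow(a,d)
round 3: derive flow(f,g) via R1 from flow(f,a), flow(a,g)
round 3: derive flow(f,j) via R1 from flow(f,a), flow(a,j)
round 3: derive flow(h,f) via R1 from flow(h,d), flow(d,f)
round 3: derive flow(h,g) via R1 from flow(h,a), flow(a,g)
round 3: derive flow(j,a) via R1 from flow(j,f), flow(f,a)
round 3: derive flow(j,b) via R1 from flow(j,h), flow(h,b)
round 3: derive flow(j,c) via R1 from flow(j,f), flow(f,c)
round 3: derive flow(j,d) via R1 from flow(j,h), flow(h,d)
round 3: derive flow(j,e) via R1 from flow(j,f), flow(f,e)
round 3: derive flow(j,j) via R1 from flow(j,h), flow(h,j)
round 4: derive flow(j,g) via R1 from flow(j,a), flow(a,g)

anc(a)
anc(c)
anc(d)
anc(e)
anc(f)
anc(h)
anc(j)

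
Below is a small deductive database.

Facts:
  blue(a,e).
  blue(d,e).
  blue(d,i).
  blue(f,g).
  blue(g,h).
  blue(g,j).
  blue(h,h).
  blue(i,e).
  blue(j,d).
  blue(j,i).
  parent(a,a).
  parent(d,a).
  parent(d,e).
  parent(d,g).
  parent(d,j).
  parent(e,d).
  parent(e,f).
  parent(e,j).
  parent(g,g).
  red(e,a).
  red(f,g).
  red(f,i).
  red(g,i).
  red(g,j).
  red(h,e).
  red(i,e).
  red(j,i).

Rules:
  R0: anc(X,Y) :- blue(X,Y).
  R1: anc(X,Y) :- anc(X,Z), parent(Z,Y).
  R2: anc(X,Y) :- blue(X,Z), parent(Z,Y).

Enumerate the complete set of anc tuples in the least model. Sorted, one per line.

anc(a,a)
anc(a,d)
anc(a,e)
anc(a,f)
anc(a,g)
anc(a,j)
anc(d,a)
anc(d,d)
anc(d,e)
anc(d,f)
anc(d,g)
anc(d,i)
anc(d,j)
anc(f,g)
anc(g,h)
anc(g,j)
anc(h,h)
anc(i,a)
anc(i,d)
anc(i,e)
anc(i,f)
anc(i,g)
anc(i,j)
anc(j,a)
anc(j,d)
anc(j,e)
anc(j,f)
anc(j,g)
anc(j,i)
anc(j,j)

round 1: derive anc(a,e) via R0 from blue(a,e)
round 1: derive anc(d,e) via R0 from blue(d,e)
round 1: derive anc(d,i) via R0 from blue(d,i)
round 1: derive anc(f,g) via R0 from blue(f,g)
round 1: derive anc(g,h) via R0 from blue(g,h)
round 1: derive anc(g,j) via R0 from blue(g,j)
round 1: derive anc(h,h) via R0 from blue(h,h)
round 1: derive anc(i,e) via R0 from blue(i,e)
round 1: derive anc(j,d) via R0 from blue(j,d)
round 1: derive anc(j,i) via R0 from blue(j,i)
round 1: derive anc(a,d) via R2 from blue(a,e), parent(e,d)
round 1: derive anc(a,f) via R2 from blue(a,e), parent(e,f)
round 1: derive anc(a,j) via R2 from blue(a,e), parent(e,j)
round 1: derive anc(d,d) via R2 from blue(d,e), parent(e,d)
round 1: derive anc(d,f) via R2 from blue(d,e), parent(e,f)
round 1: derive anc(d,j) via R2 from blue(d,e), parent(e,j)
round 1: derive anc(i,d) via R2 from blue(i,e), parent(e,d)
round 1: derive anc(i,f) via R2 from blue(i,e), parent(e,f)
round 1: derive anc(i,j) via R2 from blue(i,e), parent(e,j)
round 1: derive anc(j,a) via R2 from blue(j,d), parent(d,a)
round 1: derive anc(j,e) via R2 from blue(j,d), parent(d,e)
round 1: derive anc(j,g) via R2 from blue(j,d), parent(d,g)
round 1: derive anc(j,j) via R2 from blue(j,d), parent(d,j)
round 2: derive anc(a,a) via R1 from anc(a,d), parent(d,a)
round 2: derive anc(a,g) via R1 from anc(a,d), parent(d,g)
round 2: derive anc(d,a) via R1 from anc(d,d), parent(d,a)
round 2: derive anc(d,g) via R1 from anc(d,d), parent(d,g)
round 2: derive anc(i,a) via R1 from anc(i,d), parent(d,a)
round 2: derive anc(i,g) via R1 from anc(i,d), parent(d,g)
round 2: derive anc(j,f) via R1 from anc(j,e), parent(e,f)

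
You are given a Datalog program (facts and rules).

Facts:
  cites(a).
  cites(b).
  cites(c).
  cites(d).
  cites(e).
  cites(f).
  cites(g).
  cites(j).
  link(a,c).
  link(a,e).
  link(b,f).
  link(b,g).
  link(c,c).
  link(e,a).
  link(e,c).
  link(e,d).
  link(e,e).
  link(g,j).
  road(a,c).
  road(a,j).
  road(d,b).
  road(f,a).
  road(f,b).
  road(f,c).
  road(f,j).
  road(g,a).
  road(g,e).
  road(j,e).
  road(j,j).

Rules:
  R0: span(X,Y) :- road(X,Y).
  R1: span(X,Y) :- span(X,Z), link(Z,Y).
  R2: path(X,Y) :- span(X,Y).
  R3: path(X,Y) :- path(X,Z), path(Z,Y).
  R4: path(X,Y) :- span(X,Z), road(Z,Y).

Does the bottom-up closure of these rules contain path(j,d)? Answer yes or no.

round 1: derive span(a,c) via R0 from road(a,c)
round 1: derive span(a,j) via R0 from road(a,j)
round 1: derive span(d,b) via R0 from road(d,b)
round 1: derive span(f,a) via R0 from road(f,a)
round 1: derive span(f,b) via R0 from road(f,b)
round 1: derive span(f,c) via R0 from road(f,c)
round 1: derive span(f,j) via R0 from road(f,j)
round 1: derive span(g,a) via R0 from road(g,a)
round 1: derive span(g,e) via R0 from road(g,e)
round 1: derive span(j,e) via R0 from road(j,e)
round 1: derive span(j,j) via R0 from road(j,j)
round 2: derive span(d,f) via R1 from span(d,b), link(b,f)
round 2: derive span(d,g) via R1 from span(d,b), link(b,g)
round 2: derive span(f,e) via R1 from span(f,a), link(a,e)
round 2: derive span(f,f) via R1 from span(f,b), link(b,f)
round 2: derive span(f,g) via R1 from span(f,b), link(b,g)
round 2: derive span(g,c) via R1 from span(g,a), link(a,c)
round 2: derive span(g,d) via R1 from span(g,e), link(e,d)
round 2: derive span(j,a) via R1 from span(j,e), link(e,a)
round 2: derive span(j,c) via R1 from span(j,e), link(e,c)
round 2: derive span(j,d) via R1 from span(j,e), link(e,d)
round 2: derive path(a,c) via R2 from span(a,c)
round 2: derive path(a,j) via R2 from span(a,j)
round 2: derive path(d,b) via R2 from span(d,b)
round 2: derive path(f,a) via R2 from span(f,a)
round 2: derive path(f,b) via R2 from span(f,b)
round 2: derive path(f,c) via R2 from span(f,c)
round 2: derive path(f,j) via R2 from span(f,j)
round 2: derive path(g,a) via R2 from span(g,a)
round 2: derive path(g,e) via R2 from span(g,e)
round 2: derive path(j,e) via R2 from span(j,e)
round 2: derive path(j,j) via R2 from span(j,j)
round 2: derive path(a,e) via R4 from span(a,j), road(j,e)
round 2: derive path(f,e) via R4 from span(f,j), road(j,e)
round 2: derive path(g,c) via R4 from span(g,a), road(a,c)
round 2: derive path(g,j) via R4 from span(g,a), road(a,j)
round 3: derive span(d,j) via R1 from span(d,g), link(g,j)
round 3: derive span(f,d) via R1 from span(f,e), link(e,d)
round 3: derive path(d,f) via R2 from span(d,f)
round 3: derive path(d,g) via R2 from span(d,g)
round 3: derive path(f,f) via R2 from span(f,f)
round 3: derive path(f,g) via R2 from span(f,g)
round 3: derive path(g,d) via R2 from span(g,d)
round 3: derive path(j,a) via R2 from span(j,a)
round 3: derive path(j,c) via R2 from span(j,c)
round 3: derive path(j,d) via R2 from span(j,d)
round 3: derive path(d,a) via R4 from span(d,f), road(f,a)
round 3: derive path(d,c) via R4 from span(d,f), road(f,c)
round 3: derive path(d,e) via R4 from span(d,g), road(g,e)
round 3: derive path(d,j) via R4 from span(d,f), road(f,j)
round 3: derive path(g,b) via R4 from span(g,d), road(d,b)
round 3: derive path(j,b) via R4 from span(j,d), road(d,b)
round 4: derive path(f,d) via R2 from span(f,d)
round 4: derive path(a,a) via R3 from path(a,j), path(j,a)
round 4: derive path(a,b) via R3 from path(a,j), path(j,b)
round 4: derive path(a,d) via R3 from path(a,j), path(j,d)
round 4: derive path(d,d) via R3 from path(d,g), path(g,d)
round 4: derive path(g,f) via R3 from path(g,d), path(d,f)
round 4: derive path(g,g) via R3 from path(g,d), path(d,g)
round 4: derive path(j,f) via R3 from path(j,d), path(d,f)
round 4: derive path(j,g) via R3 from path(j,d), path(d,g)
round 5: derive path(a,f) via R3 from path(a,d), path(d,f)
round 5: derive path(a,g) via R3 from path(a,d), path(d,g)

yes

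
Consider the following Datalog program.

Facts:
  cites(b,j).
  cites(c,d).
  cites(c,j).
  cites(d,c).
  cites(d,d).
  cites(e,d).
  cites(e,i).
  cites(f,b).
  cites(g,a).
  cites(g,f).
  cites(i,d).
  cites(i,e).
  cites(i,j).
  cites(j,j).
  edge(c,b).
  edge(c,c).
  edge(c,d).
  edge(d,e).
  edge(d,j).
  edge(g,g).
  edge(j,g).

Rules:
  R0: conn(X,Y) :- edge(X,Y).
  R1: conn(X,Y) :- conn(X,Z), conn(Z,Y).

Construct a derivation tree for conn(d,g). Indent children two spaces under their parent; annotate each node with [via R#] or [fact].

conn(d,g)  [via R1]
  conn(d,j)  [via R0]
    edge(d,j)  [fact]
  conn(j,g)  [via R0]
    edge(j,g)  [fact]

round 1: derive conn(c,b) via R0 from edge(c,b)
round 1: derive conn(c,c) via R0 from edge(c,c)
round 1: derive conn(c,d) via R0 from edge(c,d)
round 1: derive conn(d,e) via R0 from edge(d,e)
round 1: derive conn(d,j) via R0 from edge(d,j)
round 1: derive conn(g,g) via R0 from edge(g,g)
round 1: derive conn(j,g) via R0 from edge(j,g)
round 2: derive conn(c,e) via R1 from conn(c,d), conn(d,e)
round 2: derive conn(c,j) via R1 from conn(c,d), conn(d,j)
round 2: derive conn(d,g) via R1 from conn(d,j), conn(j,g)
round 3: derive conn(c,g) via R1 from conn(c,d), conn(d,g)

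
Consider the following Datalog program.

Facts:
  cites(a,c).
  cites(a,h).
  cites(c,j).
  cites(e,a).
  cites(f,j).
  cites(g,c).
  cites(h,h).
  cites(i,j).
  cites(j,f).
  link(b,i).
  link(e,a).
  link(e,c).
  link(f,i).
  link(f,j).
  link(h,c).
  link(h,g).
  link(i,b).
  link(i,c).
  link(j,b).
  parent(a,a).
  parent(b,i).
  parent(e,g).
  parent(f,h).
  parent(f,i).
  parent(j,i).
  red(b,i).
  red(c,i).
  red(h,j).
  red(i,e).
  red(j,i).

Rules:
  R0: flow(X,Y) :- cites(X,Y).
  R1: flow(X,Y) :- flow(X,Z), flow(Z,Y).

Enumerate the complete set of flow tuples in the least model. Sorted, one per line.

flow(a,c)
flow(a,f)
flow(a,h)
flow(a,j)
flow(c,f)
flow(c,j)
flow(e,a)
flow(e,c)
flow(e,f)
flow(e,h)
flow(e,j)
flow(f,f)
flow(f,j)
flow(g,c)
flow(g,f)
flow(g,j)
flow(h,h)
flow(i,f)
flow(i,j)
flow(j,f)
flow(j,j)

round 1: derive flow(a,c) via R0 from cites(a,c)
round 1: derive flow(a,h) via R0 from cites(a,h)
round 1: derive flow(c,j) via R0 from cites(c,j)
round 1: derive flow(e,a) via R0 from cites(e,a)
round 1: derive flow(f,j) via R0 from cites(f,j)
round 1: derive flow(g,c) via R0 from cites(g,c)
round 1: derive flow(h,h) via R0 from cites(h,h)
round 1: derive flow(i,j) via R0 from cites(i,j)
round 1: derive flow(j,f) via R0 from cites(j,f)
round 2: derive flow(a,j) via R1 from flow(a,c), flow(c,j)
round 2: derive flow(c,f) via R1 from flow(c,j), flow(j,f)
round 2: derive flow(e,c) via R1 from flow(e,a), flow(a,c)
round 2: derive flow(e,h) via R1 from flow(e,a), flow(a,h)
round 2: derive flow(f,f) via R1 from flow(f,j), flow(j,f)
round 2: derive flow(g,j) via R1 from flow(g,c), flow(c,j)
round 2: derive flow(i,f) via R1 from flow(i,j), flow(j,f)
round 2: derive flow(j,j) via R1 from flow(j,f), flow(f,j)
round 3: derive flow(a,f) via R1 from flow(a,c), flow(c,f)
round 3: derive flow(e,f) via R1 from flow(e,c), flow(c,f)
round 3: derive flow(e,j) via R1 from flow(e,a), flow(a,j)
round 3: derive flow(g,f) via R1 from flow(g,c), flow(c,f)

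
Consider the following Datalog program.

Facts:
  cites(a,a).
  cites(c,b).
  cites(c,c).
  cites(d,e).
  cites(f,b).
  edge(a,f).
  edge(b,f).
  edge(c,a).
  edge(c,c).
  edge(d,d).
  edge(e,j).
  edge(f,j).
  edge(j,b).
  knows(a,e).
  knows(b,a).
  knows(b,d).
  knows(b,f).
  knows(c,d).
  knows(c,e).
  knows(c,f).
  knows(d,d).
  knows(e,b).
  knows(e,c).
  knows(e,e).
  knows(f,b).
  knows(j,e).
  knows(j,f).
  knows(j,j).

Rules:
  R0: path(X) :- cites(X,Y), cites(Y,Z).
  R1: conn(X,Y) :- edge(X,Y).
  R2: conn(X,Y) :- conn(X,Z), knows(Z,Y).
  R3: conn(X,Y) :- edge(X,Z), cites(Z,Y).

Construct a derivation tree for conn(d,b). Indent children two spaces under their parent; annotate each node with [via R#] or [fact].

round 1: derive conn(a,f) via R1 from edge(a,f)
round 1: derive conn(b,f) via R1 from edge(b,f)
round 1: derive conn(c,a) via R1 from edge(c,a)
round 1: derive conn(c,c) via R1 from edge(c,c)
round 1: derive conn(d,d) via R1 from edge(d,d)
round 1: derive conn(e,j) via R1 from edge(e,j)
round 1: derive conn(f,j) via R1 from edge(f,j)
round 1: derive conn(j,b) via R1 from edge(j,b)
round 1: derive conn(a,b) via R3 from edge(a,f), cites(f,b)
round 1: derive conn(b,b) via R3 from edge(b,f), cites(f,b)
round 1: derive conn(c,b) via R3 from edge(c,c), cites(c,b)
round 1: derive conn(d,e) via R3 from edge(d,d), cites(d,e)
round 2: derive conn(a,a) via R2 from conn(a,b), knows(b,a)
round 2: derive conn(a,d) via R2 from conn(a,b), knows(b,d)
round 2: derive conn(b,a) via R2 from conn(b,b), knows(b,a)
round 2: derive conn(b,d) via R2 from conn(b,b), knows(b,d)
round 2: derive conn(c,d) via R2 from conn(c,b), knows(b,d)
round 2: derive conn(c,e) via R2 from conn(c,a), knows(a,e)
round 2: derive conn(c,f) via R2 from conn(c,b), knows(b,f)
round 2: derive conn(d,b) via R2 from conn(d,e), knows(e,b)
round 2: derive conn(d,c) via R2 from conn(d,e), knows(e,c)
round 2: derive conn(e,e) via R2 from conn(e,j), knows(j,e)
round 2: derive conn(e,f) via R2 from conn(e,j), knows(j,f)
round 2: derive conn(f,e) via R2 from conn(f,j), knows(j,e)
round 2: derive conn(f,f) via R2 from conn(f,j), knows(j,f)
round 2: derive conn(j,a) via R2 from conn(j,b), knows(b,a)
round 2: derive conn(j,d) via R2 from conn(j,b), knows(b,d)
round 2: derive conn(j,f) via R2 from conn(j,b), knows(b,f)
round 3: derive conn(a,e) via R2 from conn(a,a), knows(a,e)
round 3: derive conn(b,e) via R2 from conn(b,a), knows(a,e)
round 3: derive conn(d,a) via R2 from conn(d,b), knows(b,a)
round 3: derive conn(d,f) via R2 from conn(d,b), knows(b,f)
round 3: derive conn(e,b) via R2 from conn(e,e), knows(e,b)
round 3: derive conn(e,c) via R2 from conn(e,e), knows(e,c)
round 3: derive conn(f,b) via R2 from conn(f,e), knows(e,b)
round 3: derive conn(f,c) via R2 from conn(f,e), knows(e,c)
round 3: derive conn(j,e) via R2 from conn(j,a), knows(a,e)
round 4: derive conn(a,c) via R2 from conn(a,e), knows(e,c)
round 4: derive conn(b,c) via R2 from conn(b,e), knows(e,c)
round 4: derive conn(e,a) via R2 from conn(e,b), knows(b,a)
round 4: derive conn(e,d) via R2 from conn(e,b), knows(b,d)
round 4: derive conn(f,a) via R2 from conn(f,b), knows(b,a)
round 4: derive conn(f,d) via R2 from conn(f,b), knows(b,d)
round 4: derive conn(j,c) via R2 from conn(j,e), knows(e,c)

conn(d,b)  [via R2]
  conn(d,e)  [via R3]
    edge(d,d)  [fact]
    cites(d,e)  [fact]
  knows(e,b)  [fact]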